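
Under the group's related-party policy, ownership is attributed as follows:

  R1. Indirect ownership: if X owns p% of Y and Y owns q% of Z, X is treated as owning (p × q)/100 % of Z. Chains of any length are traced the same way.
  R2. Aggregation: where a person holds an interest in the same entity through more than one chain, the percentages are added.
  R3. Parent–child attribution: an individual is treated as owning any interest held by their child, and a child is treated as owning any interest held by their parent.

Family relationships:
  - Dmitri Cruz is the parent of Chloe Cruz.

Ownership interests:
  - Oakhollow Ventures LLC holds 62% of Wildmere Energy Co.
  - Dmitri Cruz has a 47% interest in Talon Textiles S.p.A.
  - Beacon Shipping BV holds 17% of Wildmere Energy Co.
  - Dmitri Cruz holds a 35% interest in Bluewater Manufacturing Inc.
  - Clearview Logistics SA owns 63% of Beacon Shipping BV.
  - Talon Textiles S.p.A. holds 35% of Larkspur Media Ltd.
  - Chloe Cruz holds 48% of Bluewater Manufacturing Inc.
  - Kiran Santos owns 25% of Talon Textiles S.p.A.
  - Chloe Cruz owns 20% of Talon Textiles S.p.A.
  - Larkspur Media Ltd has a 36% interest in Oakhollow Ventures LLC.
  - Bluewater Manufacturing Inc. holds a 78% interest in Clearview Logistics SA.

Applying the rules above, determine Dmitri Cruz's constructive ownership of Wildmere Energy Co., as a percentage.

By parent–child attribution (R3), Dmitri Cruz is treated as also owning Chloe Cruz's interest in Bluewater Manufacturing Inc, giving 35% + 48% = 83%.
By parent–child attribution (R3), Dmitri Cruz is treated as also owning Chloe Cruz's interest in Talon Textiles S.p.A, giving 47% + 20% = 67%.
Chain via Bluewater Manufacturing Inc. → Clearview Logistics SA → Beacon Shipping BV (R1): 83% × 78% × 63% × 17% = 6.933654% of Wildmere Energy Co.
Chain via Talon Textiles S.p.A. → Larkspur Media Ltd → Oakhollow Ventures LLC (R1): 67% × 35% × 36% × 62% = 5.23404% of Wildmere Energy Co.
Aggregating (R2): 6.933654% + 5.23404% = 12.167694%.

12.167694%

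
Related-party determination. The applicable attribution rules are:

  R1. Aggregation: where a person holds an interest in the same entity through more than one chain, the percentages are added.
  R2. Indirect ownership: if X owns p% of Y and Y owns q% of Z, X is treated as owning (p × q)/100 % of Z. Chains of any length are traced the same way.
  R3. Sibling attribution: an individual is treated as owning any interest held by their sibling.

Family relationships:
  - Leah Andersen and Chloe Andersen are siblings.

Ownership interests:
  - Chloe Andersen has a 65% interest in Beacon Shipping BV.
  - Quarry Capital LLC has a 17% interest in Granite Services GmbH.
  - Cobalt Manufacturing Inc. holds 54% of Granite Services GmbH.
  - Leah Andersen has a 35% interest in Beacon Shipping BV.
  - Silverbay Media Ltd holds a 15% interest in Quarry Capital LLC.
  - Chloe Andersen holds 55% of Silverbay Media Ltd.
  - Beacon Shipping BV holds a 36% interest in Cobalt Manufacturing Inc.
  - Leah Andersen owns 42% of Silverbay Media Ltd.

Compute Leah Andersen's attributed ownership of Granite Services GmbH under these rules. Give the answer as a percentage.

By sibling attribution (R3), Leah Andersen is treated as also owning Chloe Andersen's interest in Silverbay Media Ltd, giving 42% + 55% = 97%.
By sibling attribution (R3), Leah Andersen is treated as also owning Chloe Andersen's interest in Beacon Shipping BV, giving 35% + 65% = 100%.
Chain via Silverbay Media Ltd → Quarry Capital LLC (R2): 97% × 15% × 17% = 2.4735% of Granite Services GmbH.
Chain via Beacon Shipping BV → Cobalt Manufacturing Inc. (R2): 100% × 36% × 54% = 19.44% of Granite Services GmbH.
Aggregating (R1): 2.4735% + 19.44% = 21.9135%.

21.9135%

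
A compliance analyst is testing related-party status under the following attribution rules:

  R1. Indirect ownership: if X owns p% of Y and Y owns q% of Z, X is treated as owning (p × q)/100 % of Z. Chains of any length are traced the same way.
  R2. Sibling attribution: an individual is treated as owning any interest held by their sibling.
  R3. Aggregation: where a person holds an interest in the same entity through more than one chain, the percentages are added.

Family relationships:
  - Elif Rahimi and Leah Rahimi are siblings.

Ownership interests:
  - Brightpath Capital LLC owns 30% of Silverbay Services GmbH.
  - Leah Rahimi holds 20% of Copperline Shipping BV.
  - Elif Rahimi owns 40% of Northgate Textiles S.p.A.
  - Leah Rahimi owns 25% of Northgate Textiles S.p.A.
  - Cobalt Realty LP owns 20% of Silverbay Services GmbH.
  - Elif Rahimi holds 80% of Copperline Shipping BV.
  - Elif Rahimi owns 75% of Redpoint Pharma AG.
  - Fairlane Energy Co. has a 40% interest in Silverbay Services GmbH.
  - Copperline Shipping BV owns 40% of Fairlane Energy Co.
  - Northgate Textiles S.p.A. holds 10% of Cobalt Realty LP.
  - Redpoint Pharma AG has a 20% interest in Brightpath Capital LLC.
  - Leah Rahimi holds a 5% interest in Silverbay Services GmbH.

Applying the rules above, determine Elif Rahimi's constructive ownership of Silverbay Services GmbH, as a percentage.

26.8%

By sibling attribution (R2), Elif Rahimi is treated as also owning Leah Rahimi's interest in Copperline Shipping BV, giving 80% + 20% = 100%.
By sibling attribution (R2), Elif Rahimi is treated as also owning Leah Rahimi's interest in Northgate Textiles S.p.A, giving 40% + 25% = 65%.
By sibling attribution (R2), Elif Rahimi is treated as owning Leah Rahimi's 5% interest in Silverbay Services GmbH.
Chain via Copperline Shipping BV → Fairlane Energy Co. (R1): 100% × 40% × 40% = 16% of Silverbay Services GmbH.
Chain via Northgate Textiles S.p.A. → Cobalt Realty LP (R1): 65% × 10% × 20% = 1.3% of Silverbay Services GmbH.
Chain via Redpoint Pharma AG → Brightpath Capital LLC (R1): 75% × 20% × 30% = 4.5% of Silverbay Services GmbH.
Direct interest in Silverbay Services GmbH: 5%.
Aggregating (R3): 16% + 1.3% + 4.5% + 5% = 26.8%.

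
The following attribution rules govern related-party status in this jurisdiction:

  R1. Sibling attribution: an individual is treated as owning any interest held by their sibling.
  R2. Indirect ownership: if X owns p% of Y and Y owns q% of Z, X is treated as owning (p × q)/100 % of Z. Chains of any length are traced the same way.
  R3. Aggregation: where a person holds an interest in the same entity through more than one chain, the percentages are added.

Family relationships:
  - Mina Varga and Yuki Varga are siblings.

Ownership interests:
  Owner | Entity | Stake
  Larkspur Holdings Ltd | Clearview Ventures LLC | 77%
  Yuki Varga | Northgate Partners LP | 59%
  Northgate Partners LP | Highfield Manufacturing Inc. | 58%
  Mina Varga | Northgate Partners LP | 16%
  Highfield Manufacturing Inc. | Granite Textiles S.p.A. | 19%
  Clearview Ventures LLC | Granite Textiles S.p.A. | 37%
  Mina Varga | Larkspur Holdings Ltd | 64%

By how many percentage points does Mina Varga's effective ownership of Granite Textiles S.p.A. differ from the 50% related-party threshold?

23.5014

By sibling attribution (R1), Mina Varga is treated as also owning Yuki Varga's interest in Northgate Partners LP, giving 16% + 59% = 75%.
Chain via Northgate Partners LP → Highfield Manufacturing Inc. (R2): 75% × 58% × 19% = 8.265% of Granite Textiles S.p.A.
Chain via Larkspur Holdings Ltd → Clearview Ventures LLC (R2): 64% × 77% × 37% = 18.2336% of Granite Textiles S.p.A.
Aggregating (R3): 8.265% + 18.2336% = 26.4986%.
26.4986% falls short of the 50% threshold by 23.5014 percentage points.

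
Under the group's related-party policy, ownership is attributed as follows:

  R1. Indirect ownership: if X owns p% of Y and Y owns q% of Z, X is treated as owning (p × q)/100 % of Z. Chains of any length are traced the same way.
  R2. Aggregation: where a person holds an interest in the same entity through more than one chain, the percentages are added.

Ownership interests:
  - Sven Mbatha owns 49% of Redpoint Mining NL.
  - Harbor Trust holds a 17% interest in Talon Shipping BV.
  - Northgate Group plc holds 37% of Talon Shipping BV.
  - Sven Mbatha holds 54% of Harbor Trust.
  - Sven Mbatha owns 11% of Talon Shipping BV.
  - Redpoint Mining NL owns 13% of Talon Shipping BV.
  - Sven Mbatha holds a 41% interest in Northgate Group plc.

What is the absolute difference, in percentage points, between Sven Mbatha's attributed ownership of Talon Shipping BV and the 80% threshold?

38.28

Chain via Northgate Group plc (R1): 41% × 37% = 15.17% of Talon Shipping BV.
Chain via Harbor Trust (R1): 54% × 17% = 9.18% of Talon Shipping BV.
Chain via Redpoint Mining NL (R1): 49% × 13% = 6.37% of Talon Shipping BV.
Direct interest in Talon Shipping BV: 11%.
Aggregating (R2): 15.17% + 9.18% + 6.37% + 11% = 41.72%.
41.72% falls short of the 80% threshold by 38.28 percentage points.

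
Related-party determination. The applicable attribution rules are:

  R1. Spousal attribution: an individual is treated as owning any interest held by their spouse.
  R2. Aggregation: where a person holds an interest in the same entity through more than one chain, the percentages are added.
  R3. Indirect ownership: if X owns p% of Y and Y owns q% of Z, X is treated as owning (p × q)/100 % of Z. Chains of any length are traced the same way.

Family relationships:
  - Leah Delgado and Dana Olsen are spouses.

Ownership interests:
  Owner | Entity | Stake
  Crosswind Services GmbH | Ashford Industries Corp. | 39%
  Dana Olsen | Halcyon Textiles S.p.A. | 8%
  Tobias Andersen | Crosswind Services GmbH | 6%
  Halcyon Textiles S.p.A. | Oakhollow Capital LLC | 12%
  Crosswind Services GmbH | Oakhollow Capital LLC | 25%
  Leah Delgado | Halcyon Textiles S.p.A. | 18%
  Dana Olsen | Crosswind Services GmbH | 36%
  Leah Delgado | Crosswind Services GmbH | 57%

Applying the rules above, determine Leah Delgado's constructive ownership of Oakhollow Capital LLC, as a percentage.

26.37%

By spousal attribution (R1), Leah Delgado is treated as also owning Dana Olsen's interest in Halcyon Textiles S.p.A, giving 18% + 8% = 26%.
By spousal attribution (R1), Leah Delgado is treated as also owning Dana Olsen's interest in Crosswind Services GmbH, giving 57% + 36% = 93%.
Chain via Halcyon Textiles S.p.A. (R3): 26% × 12% = 3.12% of Oakhollow Capital LLC.
Chain via Crosswind Services GmbH (R3): 93% × 25% = 23.25% of Oakhollow Capital LLC.
Aggregating (R2): 3.12% + 23.25% = 26.37%.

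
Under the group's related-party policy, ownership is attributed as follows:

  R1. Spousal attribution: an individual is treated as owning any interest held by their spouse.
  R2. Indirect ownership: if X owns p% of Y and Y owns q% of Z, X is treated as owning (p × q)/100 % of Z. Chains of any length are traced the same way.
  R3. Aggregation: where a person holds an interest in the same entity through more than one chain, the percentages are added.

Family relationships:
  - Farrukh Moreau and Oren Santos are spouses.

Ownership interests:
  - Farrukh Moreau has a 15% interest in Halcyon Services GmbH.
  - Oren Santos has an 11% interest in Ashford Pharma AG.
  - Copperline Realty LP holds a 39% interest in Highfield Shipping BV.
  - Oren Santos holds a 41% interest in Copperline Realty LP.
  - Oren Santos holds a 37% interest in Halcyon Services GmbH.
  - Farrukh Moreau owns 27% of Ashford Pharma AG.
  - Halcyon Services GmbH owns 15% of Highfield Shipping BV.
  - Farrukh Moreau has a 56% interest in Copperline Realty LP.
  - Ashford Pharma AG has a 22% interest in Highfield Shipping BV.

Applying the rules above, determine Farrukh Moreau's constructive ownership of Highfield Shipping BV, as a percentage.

53.99%

By spousal attribution (R1), Farrukh Moreau is treated as also owning Oren Santos's interest in Copperline Realty LP, giving 56% + 41% = 97%.
By spousal attribution (R1), Farrukh Moreau is treated as also owning Oren Santos's interest in Ashford Pharma AG, giving 27% + 11% = 38%.
By spousal attribution (R1), Farrukh Moreau is treated as also owning Oren Santos's interest in Halcyon Services GmbH, giving 15% + 37% = 52%.
Chain via Copperline Realty LP (R2): 97% × 39% = 37.83% of Highfield Shipping BV.
Chain via Ashford Pharma AG (R2): 38% × 22% = 8.36% of Highfield Shipping BV.
Chain via Halcyon Services GmbH (R2): 52% × 15% = 7.8% of Highfield Shipping BV.
Aggregating (R3): 37.83% + 8.36% + 7.8% = 53.99%.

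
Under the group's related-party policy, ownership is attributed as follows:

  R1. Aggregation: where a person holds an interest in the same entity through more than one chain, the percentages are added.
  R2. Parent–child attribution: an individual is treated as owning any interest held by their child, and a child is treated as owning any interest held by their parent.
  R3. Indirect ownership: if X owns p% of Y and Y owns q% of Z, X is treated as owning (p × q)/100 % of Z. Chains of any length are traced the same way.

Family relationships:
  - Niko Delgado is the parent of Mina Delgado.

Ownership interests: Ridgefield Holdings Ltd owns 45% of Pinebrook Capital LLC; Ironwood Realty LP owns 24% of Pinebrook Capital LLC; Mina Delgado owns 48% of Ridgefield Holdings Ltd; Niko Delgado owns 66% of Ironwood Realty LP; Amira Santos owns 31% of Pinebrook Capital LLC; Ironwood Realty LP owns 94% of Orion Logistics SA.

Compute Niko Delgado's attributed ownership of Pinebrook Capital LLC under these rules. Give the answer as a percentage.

37.44%

By parent–child attribution (R2), Niko Delgado is treated as owning Mina Delgado's 48% interest in Ridgefield Holdings Ltd.
Chain via Ironwood Realty LP (R3): 66% × 24% = 15.84% of Pinebrook Capital LLC.
Chain via Ridgefield Holdings Ltd (R3): 48% × 45% = 21.6% of Pinebrook Capital LLC.
Aggregating (R1): 15.84% + 21.6% = 37.44%.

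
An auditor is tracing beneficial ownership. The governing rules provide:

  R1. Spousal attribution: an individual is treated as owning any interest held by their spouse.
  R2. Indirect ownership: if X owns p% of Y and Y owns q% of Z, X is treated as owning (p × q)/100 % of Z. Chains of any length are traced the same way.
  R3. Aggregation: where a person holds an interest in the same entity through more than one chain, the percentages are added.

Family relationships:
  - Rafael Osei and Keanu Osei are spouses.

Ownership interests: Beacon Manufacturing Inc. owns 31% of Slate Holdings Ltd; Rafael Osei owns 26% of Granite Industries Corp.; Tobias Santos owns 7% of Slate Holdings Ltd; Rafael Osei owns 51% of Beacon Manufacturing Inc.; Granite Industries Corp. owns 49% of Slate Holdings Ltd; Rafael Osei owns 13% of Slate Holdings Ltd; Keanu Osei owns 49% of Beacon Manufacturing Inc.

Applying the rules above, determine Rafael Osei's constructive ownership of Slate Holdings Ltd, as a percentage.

By spousal attribution (R1), Rafael Osei is treated as also owning Keanu Osei's interest in Beacon Manufacturing Inc, giving 51% + 49% = 100%.
Chain via Granite Industries Corp. (R2): 26% × 49% = 12.74% of Slate Holdings Ltd.
Chain via Beacon Manufacturing Inc. (R2): 100% × 31% = 31% of Slate Holdings Ltd.
Direct interest in Slate Holdings Ltd: 13%.
Aggregating (R3): 12.74% + 31% + 13% = 56.74%.

56.74%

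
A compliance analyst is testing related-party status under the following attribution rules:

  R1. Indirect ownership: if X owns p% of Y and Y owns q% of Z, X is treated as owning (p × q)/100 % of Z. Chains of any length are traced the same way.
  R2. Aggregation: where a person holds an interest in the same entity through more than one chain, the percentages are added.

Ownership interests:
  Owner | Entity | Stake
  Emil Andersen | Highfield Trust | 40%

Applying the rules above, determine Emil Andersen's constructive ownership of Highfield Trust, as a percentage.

40%

Direct interest in Highfield Trust: 40%.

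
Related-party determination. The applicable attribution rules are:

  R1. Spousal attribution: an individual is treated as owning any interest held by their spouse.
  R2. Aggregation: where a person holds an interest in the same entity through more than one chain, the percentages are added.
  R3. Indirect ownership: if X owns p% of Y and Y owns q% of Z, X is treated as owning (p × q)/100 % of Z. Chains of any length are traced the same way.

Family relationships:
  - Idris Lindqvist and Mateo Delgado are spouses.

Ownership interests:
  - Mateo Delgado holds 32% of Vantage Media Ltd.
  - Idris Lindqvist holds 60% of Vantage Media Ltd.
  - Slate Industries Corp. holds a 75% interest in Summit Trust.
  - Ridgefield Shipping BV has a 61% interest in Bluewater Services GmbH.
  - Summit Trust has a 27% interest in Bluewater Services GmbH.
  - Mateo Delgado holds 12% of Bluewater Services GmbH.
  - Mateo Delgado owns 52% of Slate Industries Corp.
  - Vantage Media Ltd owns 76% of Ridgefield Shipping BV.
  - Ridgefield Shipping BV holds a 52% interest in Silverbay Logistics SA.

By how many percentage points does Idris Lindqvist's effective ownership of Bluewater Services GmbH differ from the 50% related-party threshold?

15.1812

By spousal attribution (R1), Idris Lindqvist is treated as also owning Mateo Delgado's interest in Vantage Media Ltd, giving 60% + 32% = 92%.
By spousal attribution (R1), Idris Lindqvist is treated as owning Mateo Delgado's 52% interest in Slate Industries Corp.
By spousal attribution (R1), Idris Lindqvist is treated as owning Mateo Delgado's 12% interest in Bluewater Services GmbH.
Chain via Vantage Media Ltd → Ridgefield Shipping BV (R3): 92% × 76% × 61% = 42.6512% of Bluewater Services GmbH.
Chain via Slate Industries Corp. → Summit Trust (R3): 52% × 75% × 27% = 10.53% of Bluewater Services GmbH.
Direct interest in Bluewater Services GmbH: 12%.
Aggregating (R2): 42.6512% + 10.53% + 12% = 65.1812%.
65.1812% exceeds the 50% threshold by 15.1812 percentage points.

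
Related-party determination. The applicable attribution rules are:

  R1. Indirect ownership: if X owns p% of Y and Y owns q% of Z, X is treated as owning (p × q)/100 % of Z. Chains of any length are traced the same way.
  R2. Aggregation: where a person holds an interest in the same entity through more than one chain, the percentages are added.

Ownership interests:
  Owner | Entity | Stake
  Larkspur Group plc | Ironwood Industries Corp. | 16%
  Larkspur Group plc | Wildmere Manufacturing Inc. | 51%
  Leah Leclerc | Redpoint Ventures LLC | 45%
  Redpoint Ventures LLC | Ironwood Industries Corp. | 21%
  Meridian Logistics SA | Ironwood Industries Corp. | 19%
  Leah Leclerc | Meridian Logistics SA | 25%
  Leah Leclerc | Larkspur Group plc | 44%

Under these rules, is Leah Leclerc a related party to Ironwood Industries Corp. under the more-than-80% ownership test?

Chain via Larkspur Group plc (R1): 44% × 16% = 7.04% of Ironwood Industries Corp.
Chain via Redpoint Ventures LLC (R1): 45% × 21% = 9.45% of Ironwood Industries Corp.
Chain via Meridian Logistics SA (R1): 25% × 19% = 4.75% of Ironwood Industries Corp.
Aggregating (R2): 7.04% + 9.45% + 4.75% = 21.24%.
21.24% does not exceed the 80% threshold, so Leah is not a related party to Ironwood Industries Corp.

No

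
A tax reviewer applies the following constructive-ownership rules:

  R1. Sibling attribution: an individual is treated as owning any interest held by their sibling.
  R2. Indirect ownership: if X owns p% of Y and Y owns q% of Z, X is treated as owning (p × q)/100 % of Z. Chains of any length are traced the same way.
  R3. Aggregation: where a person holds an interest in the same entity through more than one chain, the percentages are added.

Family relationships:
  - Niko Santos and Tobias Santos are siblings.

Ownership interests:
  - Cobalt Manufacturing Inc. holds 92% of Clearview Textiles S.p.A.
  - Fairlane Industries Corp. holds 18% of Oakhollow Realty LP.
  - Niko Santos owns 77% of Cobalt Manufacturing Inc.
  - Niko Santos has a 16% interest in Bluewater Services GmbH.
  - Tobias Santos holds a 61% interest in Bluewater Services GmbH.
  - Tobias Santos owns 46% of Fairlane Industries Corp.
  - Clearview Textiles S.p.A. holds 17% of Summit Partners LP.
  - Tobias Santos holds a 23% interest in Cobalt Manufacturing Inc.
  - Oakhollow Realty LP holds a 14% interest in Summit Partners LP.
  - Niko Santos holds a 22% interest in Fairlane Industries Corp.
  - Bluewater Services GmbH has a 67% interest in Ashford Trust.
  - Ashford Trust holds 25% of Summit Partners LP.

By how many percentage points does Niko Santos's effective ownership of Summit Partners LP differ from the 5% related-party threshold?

25.2511

By sibling attribution (R1), Niko Santos is treated as also owning Tobias Santos's interest in Cobalt Manufacturing Inc, giving 77% + 23% = 100%.
By sibling attribution (R1), Niko Santos is treated as also owning Tobias Santos's interest in Fairlane Industries Corp, giving 22% + 46% = 68%.
By sibling attribution (R1), Niko Santos is treated as also owning Tobias Santos's interest in Bluewater Services GmbH, giving 16% + 61% = 77%.
Chain via Cobalt Manufacturing Inc. → Clearview Textiles S.p.A. (R2): 100% × 92% × 17% = 15.64% of Summit Partners LP.
Chain via Fairlane Industries Corp. → Oakhollow Realty LP (R2): 68% × 18% × 14% = 1.7136% of Summit Partners LP.
Chain via Bluewater Services GmbH → Ashford Trust (R2): 77% × 67% × 25% = 12.8975% of Summit Partners LP.
Aggregating (R3): 15.64% + 1.7136% + 12.8975% = 30.2511%.
30.2511% exceeds the 5% threshold by 25.2511 percentage points.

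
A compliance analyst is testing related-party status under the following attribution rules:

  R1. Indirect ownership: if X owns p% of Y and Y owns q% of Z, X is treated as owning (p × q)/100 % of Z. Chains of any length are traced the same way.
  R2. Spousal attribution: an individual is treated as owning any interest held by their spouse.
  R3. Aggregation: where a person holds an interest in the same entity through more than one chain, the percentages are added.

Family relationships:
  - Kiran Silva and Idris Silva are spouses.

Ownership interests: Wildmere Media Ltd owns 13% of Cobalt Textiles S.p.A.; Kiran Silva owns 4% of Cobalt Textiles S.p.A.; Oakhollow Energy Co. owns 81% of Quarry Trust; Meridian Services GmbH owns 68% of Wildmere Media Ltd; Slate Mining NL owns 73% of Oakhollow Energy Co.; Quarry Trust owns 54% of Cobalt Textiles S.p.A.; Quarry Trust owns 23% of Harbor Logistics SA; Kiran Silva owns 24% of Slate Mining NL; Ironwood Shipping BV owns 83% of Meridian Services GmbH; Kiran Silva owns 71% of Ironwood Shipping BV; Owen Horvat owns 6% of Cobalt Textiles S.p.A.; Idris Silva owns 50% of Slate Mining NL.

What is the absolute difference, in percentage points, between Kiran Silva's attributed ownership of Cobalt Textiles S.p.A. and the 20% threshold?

12.83776

By spousal attribution (R2), Kiran Silva is treated as also owning Idris Silva's interest in Slate Mining NL, giving 24% + 50% = 74%.
Chain via Slate Mining NL → Oakhollow Energy Co. → Quarry Trust (R1): 74% × 73% × 81% × 54% = 23.628348% of Cobalt Textiles S.p.A.
Chain via Ironwood Shipping BV → Meridian Services GmbH → Wildmere Media Ltd (R1): 71% × 83% × 68% × 13% = 5.209412% of Cobalt Textiles S.p.A.
Direct interest in Cobalt Textiles S.p.A: 4%.
Aggregating (R3): 23.628348% + 5.209412% + 4% = 32.83776%.
32.83776% exceeds the 20% threshold by 12.83776 percentage points.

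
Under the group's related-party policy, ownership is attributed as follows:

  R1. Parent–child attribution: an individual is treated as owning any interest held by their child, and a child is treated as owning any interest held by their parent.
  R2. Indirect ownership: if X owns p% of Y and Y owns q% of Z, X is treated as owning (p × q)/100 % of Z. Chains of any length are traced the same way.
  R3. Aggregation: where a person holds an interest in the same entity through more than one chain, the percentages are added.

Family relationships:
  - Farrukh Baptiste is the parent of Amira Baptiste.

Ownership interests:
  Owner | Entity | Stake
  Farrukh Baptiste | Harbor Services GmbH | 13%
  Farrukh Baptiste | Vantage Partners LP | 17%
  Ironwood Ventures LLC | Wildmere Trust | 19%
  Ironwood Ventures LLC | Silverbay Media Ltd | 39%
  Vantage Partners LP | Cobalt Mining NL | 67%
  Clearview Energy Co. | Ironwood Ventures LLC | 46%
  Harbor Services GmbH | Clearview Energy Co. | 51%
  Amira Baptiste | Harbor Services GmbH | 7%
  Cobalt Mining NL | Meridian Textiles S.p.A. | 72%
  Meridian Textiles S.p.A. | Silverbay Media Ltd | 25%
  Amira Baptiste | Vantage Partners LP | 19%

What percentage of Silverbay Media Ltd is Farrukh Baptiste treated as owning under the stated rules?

By parent–child attribution (R1), Farrukh Baptiste is treated as also owning Amira Baptiste's interest in Vantage Partners LP, giving 17% + 19% = 36%.
By parent–child attribution (R1), Farrukh Baptiste is treated as also owning Amira Baptiste's interest in Harbor Services GmbH, giving 13% + 7% = 20%.
Chain via Vantage Partners LP → Cobalt Mining NL → Meridian Textiles S.p.A. (R2): 36% × 67% × 72% × 25% = 4.3416% of Silverbay Media Ltd.
Chain via Harbor Services GmbH → Clearview Energy Co. → Ironwood Ventures LLC (R2): 20% × 51% × 46% × 39% = 1.82988% of Silverbay Media Ltd.
Aggregating (R3): 4.3416% + 1.82988% = 6.17148%.

6.17148%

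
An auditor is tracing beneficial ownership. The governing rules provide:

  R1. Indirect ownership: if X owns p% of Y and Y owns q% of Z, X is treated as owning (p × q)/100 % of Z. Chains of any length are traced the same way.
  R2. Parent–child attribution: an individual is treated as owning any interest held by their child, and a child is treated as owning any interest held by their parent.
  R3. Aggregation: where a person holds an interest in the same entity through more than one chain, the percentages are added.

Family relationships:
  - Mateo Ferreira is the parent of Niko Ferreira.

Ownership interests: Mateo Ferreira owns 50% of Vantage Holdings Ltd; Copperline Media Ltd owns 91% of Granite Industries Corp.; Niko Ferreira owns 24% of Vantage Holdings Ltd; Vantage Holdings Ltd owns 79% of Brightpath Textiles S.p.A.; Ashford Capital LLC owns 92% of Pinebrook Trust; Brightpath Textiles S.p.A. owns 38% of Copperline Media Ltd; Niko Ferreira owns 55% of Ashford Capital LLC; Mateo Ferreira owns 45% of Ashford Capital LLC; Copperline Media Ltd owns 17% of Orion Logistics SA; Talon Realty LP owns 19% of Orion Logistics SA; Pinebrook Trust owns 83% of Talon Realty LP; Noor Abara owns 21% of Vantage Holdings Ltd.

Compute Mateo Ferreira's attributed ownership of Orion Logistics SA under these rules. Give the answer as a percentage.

18.284916%

By parent–child attribution (R2), Mateo Ferreira is treated as also owning Niko Ferreira's interest in Ashford Capital LLC, giving 45% + 55% = 100%.
By parent–child attribution (R2), Mateo Ferreira is treated as also owning Niko Ferreira's interest in Vantage Holdings Ltd, giving 50% + 24% = 74%.
Chain via Ashford Capital LLC → Pinebrook Trust → Talon Realty LP (R1): 100% × 92% × 83% × 19% = 14.5084% of Orion Logistics SA.
Chain via Vantage Holdings Ltd → Brightpath Textiles S.p.A. → Copperline Media Ltd (R1): 74% × 79% × 38% × 17% = 3.776516% of Orion Logistics SA.
Aggregating (R3): 14.5084% + 3.776516% = 18.284916%.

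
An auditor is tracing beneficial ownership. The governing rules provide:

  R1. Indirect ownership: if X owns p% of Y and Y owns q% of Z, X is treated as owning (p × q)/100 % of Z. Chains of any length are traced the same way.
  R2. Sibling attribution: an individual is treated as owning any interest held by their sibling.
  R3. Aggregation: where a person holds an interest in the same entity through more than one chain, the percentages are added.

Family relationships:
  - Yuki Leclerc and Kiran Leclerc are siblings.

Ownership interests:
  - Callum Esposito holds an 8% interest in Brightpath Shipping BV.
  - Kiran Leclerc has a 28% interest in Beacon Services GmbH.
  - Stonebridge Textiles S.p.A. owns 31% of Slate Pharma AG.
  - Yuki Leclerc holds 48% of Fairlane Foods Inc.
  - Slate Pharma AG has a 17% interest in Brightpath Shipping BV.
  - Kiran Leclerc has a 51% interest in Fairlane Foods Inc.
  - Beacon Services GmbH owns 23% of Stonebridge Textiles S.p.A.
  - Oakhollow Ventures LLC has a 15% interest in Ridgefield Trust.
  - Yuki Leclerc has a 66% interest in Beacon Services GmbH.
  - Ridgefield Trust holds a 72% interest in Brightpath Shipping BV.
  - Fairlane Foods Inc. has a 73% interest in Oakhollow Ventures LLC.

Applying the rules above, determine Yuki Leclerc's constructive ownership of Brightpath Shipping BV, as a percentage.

8.944534%

By sibling attribution (R2), Yuki Leclerc is treated as also owning Kiran Leclerc's interest in Beacon Services GmbH, giving 66% + 28% = 94%.
By sibling attribution (R2), Yuki Leclerc is treated as also owning Kiran Leclerc's interest in Fairlane Foods Inc, giving 48% + 51% = 99%.
Chain via Beacon Services GmbH → Stonebridge Textiles S.p.A. → Slate Pharma AG (R1): 94% × 23% × 31% × 17% = 1.139374% of Brightpath Shipping BV.
Chain via Fairlane Foods Inc. → Oakhollow Ventures LLC → Ridgefield Trust (R1): 99% × 73% × 15% × 72% = 7.80516% of Brightpath Shipping BV.
Aggregating (R3): 1.139374% + 7.80516% = 8.944534%.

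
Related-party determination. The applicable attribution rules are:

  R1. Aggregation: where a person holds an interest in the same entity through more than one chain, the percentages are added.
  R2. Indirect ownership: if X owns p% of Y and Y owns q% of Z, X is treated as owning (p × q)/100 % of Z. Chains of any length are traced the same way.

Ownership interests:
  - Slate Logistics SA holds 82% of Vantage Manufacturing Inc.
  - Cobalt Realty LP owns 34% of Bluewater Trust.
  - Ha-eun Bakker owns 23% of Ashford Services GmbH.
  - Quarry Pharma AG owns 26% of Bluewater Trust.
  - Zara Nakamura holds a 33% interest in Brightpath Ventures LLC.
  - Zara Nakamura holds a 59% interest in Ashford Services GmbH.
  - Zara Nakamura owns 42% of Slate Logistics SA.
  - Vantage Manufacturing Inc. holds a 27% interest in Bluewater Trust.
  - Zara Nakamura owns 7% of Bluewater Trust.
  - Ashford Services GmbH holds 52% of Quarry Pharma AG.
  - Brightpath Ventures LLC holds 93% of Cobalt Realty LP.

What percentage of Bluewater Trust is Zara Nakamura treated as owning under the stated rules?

34.7102%

Chain via Slate Logistics SA → Vantage Manufacturing Inc. (R2): 42% × 82% × 27% = 9.2988% of Bluewater Trust.
Chain via Ashford Services GmbH → Quarry Pharma AG (R2): 59% × 52% × 26% = 7.9768% of Bluewater Trust.
Chain via Brightpath Ventures LLC → Cobalt Realty LP (R2): 33% × 93% × 34% = 10.4346% of Bluewater Trust.
Direct interest in Bluewater Trust: 7%.
Aggregating (R1): 9.2988% + 7.9768% + 10.4346% + 7% = 34.7102%.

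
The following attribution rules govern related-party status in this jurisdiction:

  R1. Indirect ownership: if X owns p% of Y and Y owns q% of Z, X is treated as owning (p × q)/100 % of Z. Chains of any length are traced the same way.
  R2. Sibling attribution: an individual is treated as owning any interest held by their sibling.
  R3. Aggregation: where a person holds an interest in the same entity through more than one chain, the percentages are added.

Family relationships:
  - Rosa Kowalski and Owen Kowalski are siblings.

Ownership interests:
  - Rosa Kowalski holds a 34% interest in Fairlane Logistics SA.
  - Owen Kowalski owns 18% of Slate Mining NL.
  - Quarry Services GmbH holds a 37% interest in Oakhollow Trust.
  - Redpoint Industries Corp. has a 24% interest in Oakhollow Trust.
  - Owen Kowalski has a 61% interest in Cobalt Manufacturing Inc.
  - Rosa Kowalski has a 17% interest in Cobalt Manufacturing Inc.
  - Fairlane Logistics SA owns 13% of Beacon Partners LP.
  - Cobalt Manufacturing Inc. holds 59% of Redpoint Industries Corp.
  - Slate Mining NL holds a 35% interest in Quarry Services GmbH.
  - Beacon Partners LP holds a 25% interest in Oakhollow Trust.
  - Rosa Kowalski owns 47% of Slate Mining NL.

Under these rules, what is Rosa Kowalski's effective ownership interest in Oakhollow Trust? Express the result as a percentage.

20.5673%

By sibling attribution (R2), Rosa Kowalski is treated as also owning Owen Kowalski's interest in Cobalt Manufacturing Inc, giving 17% + 61% = 78%.
By sibling attribution (R2), Rosa Kowalski is treated as also owning Owen Kowalski's interest in Slate Mining NL, giving 47% + 18% = 65%.
Chain via Cobalt Manufacturing Inc. → Redpoint Industries Corp. (R1): 78% × 59% × 24% = 11.0448% of Oakhollow Trust.
Chain via Fairlane Logistics SA → Beacon Partners LP (R1): 34% × 13% × 25% = 1.105% of Oakhollow Trust.
Chain via Slate Mining NL → Quarry Services GmbH (R1): 65% × 35% × 37% = 8.4175% of Oakhollow Trust.
Aggregating (R3): 11.0448% + 1.105% + 8.4175% = 20.5673%.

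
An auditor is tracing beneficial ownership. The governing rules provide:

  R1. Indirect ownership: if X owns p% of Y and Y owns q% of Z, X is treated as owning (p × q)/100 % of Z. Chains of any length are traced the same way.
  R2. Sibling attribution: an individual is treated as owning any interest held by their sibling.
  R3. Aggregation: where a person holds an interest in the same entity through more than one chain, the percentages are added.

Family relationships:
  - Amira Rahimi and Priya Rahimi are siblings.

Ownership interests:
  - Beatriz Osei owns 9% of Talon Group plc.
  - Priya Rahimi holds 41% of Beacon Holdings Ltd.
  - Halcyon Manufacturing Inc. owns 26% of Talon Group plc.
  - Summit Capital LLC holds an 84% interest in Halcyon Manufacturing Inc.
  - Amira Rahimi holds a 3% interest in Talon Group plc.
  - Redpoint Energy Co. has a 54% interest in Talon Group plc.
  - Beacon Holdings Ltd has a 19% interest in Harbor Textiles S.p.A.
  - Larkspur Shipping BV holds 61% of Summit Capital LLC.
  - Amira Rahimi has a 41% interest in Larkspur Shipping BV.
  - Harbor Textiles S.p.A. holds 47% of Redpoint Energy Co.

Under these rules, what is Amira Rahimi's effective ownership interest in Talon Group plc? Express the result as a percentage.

10.439286%

By sibling attribution (R2), Amira Rahimi is treated as owning Priya Rahimi's 41% interest in Beacon Holdings Ltd.
Chain via Larkspur Shipping BV → Summit Capital LLC → Halcyon Manufacturing Inc. (R1): 41% × 61% × 84% × 26% = 5.462184% of Talon Group plc.
Direct interest in Talon Group plc: 3%.
Chain via Beacon Holdings Ltd → Harbor Textiles S.p.A. → Redpoint Energy Co. (R1): 41% × 19% × 47% × 54% = 1.977102% of Talon Group plc.
Aggregating (R3): 5.462184% + 3% + 1.977102% = 10.439286%.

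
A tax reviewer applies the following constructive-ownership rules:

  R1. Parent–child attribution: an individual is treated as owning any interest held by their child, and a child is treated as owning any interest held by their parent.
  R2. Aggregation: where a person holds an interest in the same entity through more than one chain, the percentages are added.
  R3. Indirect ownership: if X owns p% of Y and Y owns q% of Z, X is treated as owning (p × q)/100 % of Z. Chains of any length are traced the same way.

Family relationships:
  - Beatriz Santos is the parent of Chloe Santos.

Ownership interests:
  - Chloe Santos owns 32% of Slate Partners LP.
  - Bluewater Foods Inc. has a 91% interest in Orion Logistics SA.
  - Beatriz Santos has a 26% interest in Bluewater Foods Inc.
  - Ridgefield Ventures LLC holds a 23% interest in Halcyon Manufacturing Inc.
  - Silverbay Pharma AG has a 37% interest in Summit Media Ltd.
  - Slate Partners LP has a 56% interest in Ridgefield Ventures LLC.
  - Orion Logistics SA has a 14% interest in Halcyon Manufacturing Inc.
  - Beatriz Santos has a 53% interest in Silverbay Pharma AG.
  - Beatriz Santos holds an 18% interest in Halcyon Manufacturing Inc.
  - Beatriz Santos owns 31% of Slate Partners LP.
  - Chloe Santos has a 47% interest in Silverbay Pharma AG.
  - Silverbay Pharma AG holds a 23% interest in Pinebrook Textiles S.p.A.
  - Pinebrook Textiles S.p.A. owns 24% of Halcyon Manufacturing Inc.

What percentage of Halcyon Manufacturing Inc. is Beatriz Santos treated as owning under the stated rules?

34.9468%

By parent–child attribution (R1), Beatriz Santos is treated as also owning Chloe Santos's interest in Silverbay Pharma AG, giving 53% + 47% = 100%.
By parent–child attribution (R1), Beatriz Santos is treated as also owning Chloe Santos's interest in Slate Partners LP, giving 31% + 32% = 63%.
Chain via Bluewater Foods Inc. → Orion Logistics SA (R3): 26% × 91% × 14% = 3.3124% of Halcyon Manufacturing Inc.
Chain via Silverbay Pharma AG → Pinebrook Textiles S.p.A. (R3): 100% × 23% × 24% = 5.52% of Halcyon Manufacturing Inc.
Chain via Slate Partners LP → Ridgefield Ventures LLC (R3): 63% × 56% × 23% = 8.1144% of Halcyon Manufacturing Inc.
Direct interest in Halcyon Manufacturing Inc: 18%.
Aggregating (R2): 3.3124% + 5.52% + 8.1144% + 18% = 34.9468%.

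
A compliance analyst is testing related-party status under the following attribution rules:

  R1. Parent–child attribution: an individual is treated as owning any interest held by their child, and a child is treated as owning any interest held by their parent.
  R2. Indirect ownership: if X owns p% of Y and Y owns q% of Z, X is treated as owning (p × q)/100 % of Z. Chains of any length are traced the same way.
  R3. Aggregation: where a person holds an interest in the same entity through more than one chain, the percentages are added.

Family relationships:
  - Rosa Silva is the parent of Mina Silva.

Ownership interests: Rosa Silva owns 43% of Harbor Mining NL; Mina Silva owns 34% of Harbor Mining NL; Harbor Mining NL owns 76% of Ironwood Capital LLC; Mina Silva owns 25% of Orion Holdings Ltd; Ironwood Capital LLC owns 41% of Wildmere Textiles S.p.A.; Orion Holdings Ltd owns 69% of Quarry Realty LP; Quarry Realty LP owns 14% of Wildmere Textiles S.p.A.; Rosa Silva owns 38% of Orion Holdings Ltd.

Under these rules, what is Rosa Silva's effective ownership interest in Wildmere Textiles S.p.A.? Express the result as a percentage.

30.079%

By parent–child attribution (R1), Rosa Silva is treated as also owning Mina Silva's interest in Orion Holdings Ltd, giving 38% + 25% = 63%.
By parent–child attribution (R1), Rosa Silva is treated as also owning Mina Silva's interest in Harbor Mining NL, giving 43% + 34% = 77%.
Chain via Orion Holdings Ltd → Quarry Realty LP (R2): 63% × 69% × 14% = 6.0858% of Wildmere Textiles S.p.A.
Chain via Harbor Mining NL → Ironwood Capital LLC (R2): 77% × 76% × 41% = 23.9932% of Wildmere Textiles S.p.A.
Aggregating (R3): 6.0858% + 23.9932% = 30.079%.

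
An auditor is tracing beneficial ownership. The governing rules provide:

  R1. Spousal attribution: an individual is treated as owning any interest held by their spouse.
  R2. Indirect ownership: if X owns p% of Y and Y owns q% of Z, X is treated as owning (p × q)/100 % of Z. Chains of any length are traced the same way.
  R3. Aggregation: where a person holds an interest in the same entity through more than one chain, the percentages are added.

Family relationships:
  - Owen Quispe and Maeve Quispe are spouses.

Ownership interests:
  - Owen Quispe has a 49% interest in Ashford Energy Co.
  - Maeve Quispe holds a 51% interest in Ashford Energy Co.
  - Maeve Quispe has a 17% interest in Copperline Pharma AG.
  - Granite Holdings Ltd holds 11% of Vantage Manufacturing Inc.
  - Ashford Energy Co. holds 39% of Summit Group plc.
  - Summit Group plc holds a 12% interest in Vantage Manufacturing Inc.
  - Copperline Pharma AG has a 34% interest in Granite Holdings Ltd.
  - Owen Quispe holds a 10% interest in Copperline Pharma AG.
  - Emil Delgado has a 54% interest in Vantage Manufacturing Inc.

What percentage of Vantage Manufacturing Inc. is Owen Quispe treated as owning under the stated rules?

By spousal attribution (R1), Owen Quispe is treated as also owning Maeve Quispe's interest in Copperline Pharma AG, giving 10% + 17% = 27%.
By spousal attribution (R1), Owen Quispe is treated as also owning Maeve Quispe's interest in Ashford Energy Co, giving 49% + 51% = 100%.
Chain via Copperline Pharma AG → Granite Holdings Ltd (R2): 27% × 34% × 11% = 1.0098% of Vantage Manufacturing Inc.
Chain via Ashford Energy Co. → Summit Group plc (R2): 100% × 39% × 12% = 4.68% of Vantage Manufacturing Inc.
Aggregating (R3): 1.0098% + 4.68% = 5.6898%.

5.6898%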